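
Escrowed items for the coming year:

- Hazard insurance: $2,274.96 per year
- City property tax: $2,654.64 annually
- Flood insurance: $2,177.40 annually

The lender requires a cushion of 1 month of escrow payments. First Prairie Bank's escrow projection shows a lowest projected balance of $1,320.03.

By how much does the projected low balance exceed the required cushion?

Hazard insurance = $2,274.96
City property tax = $2,654.64
Flood insurance = $2,177.40
Combined annual = $7,107.00
Monthly escrow = $7,107.00 ÷ 12 = $592.25
Required cushion = 1 × $592.25 = $592.25
Excess over cushion: $1,320.03 − $592.25 = $727.78

$727.78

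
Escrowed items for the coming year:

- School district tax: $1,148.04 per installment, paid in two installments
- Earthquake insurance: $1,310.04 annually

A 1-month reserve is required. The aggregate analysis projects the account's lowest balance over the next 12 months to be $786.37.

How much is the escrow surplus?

$485.86

School district tax — $1,148.04 × 2 = $2,296.08
Earthquake insurance — $1,310.04
Total per year = $2,296.08 + $1,310.04 = $3,606.12
Monthly escrow = $3,606.12 / 12 = $300.51
Cushion = 1 × $300.51 = $300.51
Surplus = $786.37 − $300.51 = $485.86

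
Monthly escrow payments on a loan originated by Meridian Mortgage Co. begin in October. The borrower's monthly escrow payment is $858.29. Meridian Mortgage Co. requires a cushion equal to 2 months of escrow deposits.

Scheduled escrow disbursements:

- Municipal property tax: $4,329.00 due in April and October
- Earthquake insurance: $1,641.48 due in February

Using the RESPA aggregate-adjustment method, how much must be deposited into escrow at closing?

Cushion = 2 × $858.29 = $1,716.58
Trial balance (start $0, +$858.29 each month, − disbursements):
  Oct: +$858.29 − $4,329.00 → -$3,470.71
  Nov: +$858.29 → -$2,612.42
  Dec: +$858.29 → -$1,754.13
  Jan: +$858.29 → -$895.84
  Feb: +$858.29 − $1,641.48 → -$1,679.03
  Mar: +$858.29 → -$820.74
  Apr: +$858.29 − $4,329.00 → -$4,291.45
  May: +$858.29 → -$3,433.16
  Jun: +$858.29 → -$2,574.87
  Jul: +$858.29 → -$1,716.58
  Aug: +$858.29 → -$858.29
  Sep: +$858.29 → $0.00
Lowest trial balance = -$4,291.45 (Apr)
Initial deposit = cushion − low point = $1,716.58 − (-$4,291.45) = $6,008.03

$6,008.03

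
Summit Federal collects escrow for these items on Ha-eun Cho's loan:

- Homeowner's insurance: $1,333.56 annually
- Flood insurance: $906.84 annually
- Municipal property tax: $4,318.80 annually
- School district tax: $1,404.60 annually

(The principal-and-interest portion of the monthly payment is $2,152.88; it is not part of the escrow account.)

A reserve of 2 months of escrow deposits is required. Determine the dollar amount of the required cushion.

$1,327.30

Homeowner's insurance = $1,333.56
Flood insurance = $906.84
Municipal property tax = $4,318.80
School district tax = $1,404.60
Yearly total = $1,333.56 + $906.84 + $4,318.80 + $1,404.60 = $7,963.80
Monthly = $7,963.80 / 12 = $663.65
Cushion = 2 × $663.65 = $1,327.30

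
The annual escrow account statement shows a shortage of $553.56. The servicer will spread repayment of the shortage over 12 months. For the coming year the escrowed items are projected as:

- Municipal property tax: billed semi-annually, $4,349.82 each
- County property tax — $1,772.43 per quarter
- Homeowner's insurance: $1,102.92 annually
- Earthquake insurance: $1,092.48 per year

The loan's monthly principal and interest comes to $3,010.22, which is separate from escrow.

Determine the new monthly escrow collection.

$1,544.86

Municipal property tax: $4,349.82 × 2 = $8,699.64
County property tax: $1,772.43 × 4 = $7,089.72
Homeowner's insurance: $1,102.92
Earthquake insurance: $1,092.48
Combined annual = $8,699.64 + $7,089.72 + $1,102.92 + $1,092.48 = $17,984.76
Monthly escrow = $17,984.76 ÷ 12 = $1,498.73
Shortage spread = $553.56 ÷ 12 = $46.13/mo
Adjusted monthly = $1,498.73 + $46.13 = $1,544.86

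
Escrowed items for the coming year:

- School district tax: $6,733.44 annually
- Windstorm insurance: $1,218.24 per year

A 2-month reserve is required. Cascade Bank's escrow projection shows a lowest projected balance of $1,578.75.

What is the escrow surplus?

School district tax = $6,733.44 per year
Windstorm insurance = $1,218.24 per year
Total per year = $7,951.68
Monthly escrow = $7,951.68 ÷ 12 = $662.64
Cushion = 2 × $662.64 = $1,325.28
Surplus = $1,578.75 − $1,325.28 = $253.47

$253.47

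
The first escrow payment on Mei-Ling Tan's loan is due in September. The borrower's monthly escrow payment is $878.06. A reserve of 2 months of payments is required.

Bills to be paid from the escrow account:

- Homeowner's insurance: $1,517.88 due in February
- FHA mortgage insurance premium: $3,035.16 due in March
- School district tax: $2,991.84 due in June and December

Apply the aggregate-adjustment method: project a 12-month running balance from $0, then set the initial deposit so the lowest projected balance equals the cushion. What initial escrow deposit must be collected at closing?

Cushion = 2 × $878.06 = $1,756.12
Trial balance (start $0, +$878.06 each month, − disbursements):
  Sep: +$878.06 → $878.06
  Oct: +$878.06 → $1,756.12
  Nov: +$878.06 → $2,634.18
  Dec: +$878.06 − $2,991.84 → $520.40
  Jan: +$878.06 → $1,398.46
  Feb: +$878.06 − $1,517.88 → $758.64
  Mar: +$878.06 − $3,035.16 → -$1,398.46
  Apr: +$878.06 → -$520.40
  May: +$878.06 → $357.66
  Jun: +$878.06 − $2,991.84 → -$1,756.12
  Jul: +$878.06 → -$878.06
  Aug: +$878.06 → $0.00
Lowest trial balance = -$1,756.12 (Jun)
Initial deposit = cushion − low point = $1,756.12 − (-$1,756.12) = $3,512.24

$3,512.24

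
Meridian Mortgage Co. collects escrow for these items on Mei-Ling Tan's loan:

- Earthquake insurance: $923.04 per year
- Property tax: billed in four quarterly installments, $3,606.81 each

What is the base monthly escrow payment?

Earthquake insurance = $923.04
Property tax = $3,606.81 × 4 = $14,427.24
Total per year = $923.04 + $14,427.24 = $15,350.28
Base monthly escrow = $15,350.28 ÷ 12 = $1,279.19

$1,279.19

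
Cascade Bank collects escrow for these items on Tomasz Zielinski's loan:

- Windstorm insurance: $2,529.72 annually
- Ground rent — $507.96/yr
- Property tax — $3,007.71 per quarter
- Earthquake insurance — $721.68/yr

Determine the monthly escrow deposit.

$1,315.85

Windstorm insurance = $2,529.72 per year
Ground rent = $507.96 per year
Property tax = $3,007.71 × 4 = $12,030.84 per year
Earthquake insurance = $721.68 per year
Total annual escrow = $15,790.20
Base monthly escrow = $15,790.20 / 12 = $1,315.85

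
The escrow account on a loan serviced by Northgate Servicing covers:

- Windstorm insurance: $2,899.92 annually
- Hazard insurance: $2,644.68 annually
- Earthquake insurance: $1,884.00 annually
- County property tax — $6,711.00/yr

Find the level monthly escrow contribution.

$1,178.30

Windstorm insurance — $2,899.92 annually
Hazard insurance — $2,644.68 annually
Earthquake insurance — $1,884.00 annually
County property tax — $6,711.00 annually
Total annual escrow = $14,139.60
Monthly = $14,139.60 / 12 = $1,178.30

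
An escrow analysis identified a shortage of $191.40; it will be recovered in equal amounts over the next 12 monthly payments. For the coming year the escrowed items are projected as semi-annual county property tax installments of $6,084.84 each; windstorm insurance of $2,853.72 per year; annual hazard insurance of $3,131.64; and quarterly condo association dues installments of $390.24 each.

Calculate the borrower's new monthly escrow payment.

$1,658.95

County property tax = $6,084.84 × 2 = $12,169.68/yr
Windstorm insurance = $2,853.72/yr
Hazard insurance = $3,131.64/yr
Condo association dues = $390.24 × 4 = $1,560.96/yr
Total per year = $19,716.00
Base monthly escrow = $19,716.00 ÷ 12 = $1,643.00
Shortage spread = $191.40 ÷ 12 = $15.95/mo
New monthly escrow = $1,643.00 + $15.95 = $1,658.95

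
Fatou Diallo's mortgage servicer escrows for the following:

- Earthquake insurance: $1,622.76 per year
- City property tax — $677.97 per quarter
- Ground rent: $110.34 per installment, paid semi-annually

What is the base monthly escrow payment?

$379.61

Earthquake insurance = $1,622.76 annually
City property tax = $677.97 × 4 = $2,711.88 annually
Ground rent = $110.34 × 2 = $220.68 annually
Annual escrow total = $4,555.32
Monthly escrow = $4,555.32 ÷ 12 = $379.61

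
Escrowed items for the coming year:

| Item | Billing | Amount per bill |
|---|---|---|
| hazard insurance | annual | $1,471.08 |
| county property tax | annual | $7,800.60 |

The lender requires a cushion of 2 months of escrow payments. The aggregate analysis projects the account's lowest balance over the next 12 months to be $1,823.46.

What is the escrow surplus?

Hazard insurance: $1,471.08
County property tax: $7,800.60
Total per year = $1,471.08 + $7,800.60 = $9,271.68
Monthly escrow = $9,271.68 ÷ 12 = $772.64
Required cushion = 2 × $772.64 = $1,545.28
Surplus = $1,823.46 − $1,545.28 = $278.18

$278.18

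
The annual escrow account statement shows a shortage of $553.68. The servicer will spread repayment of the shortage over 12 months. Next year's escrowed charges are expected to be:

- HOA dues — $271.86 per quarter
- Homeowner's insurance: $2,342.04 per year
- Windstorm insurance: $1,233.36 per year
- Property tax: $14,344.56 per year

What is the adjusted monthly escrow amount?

HOA dues — $271.86 × 4 = $1,087.44
Homeowner's insurance — $2,342.04
Windstorm insurance — $1,233.36
Property tax — $14,344.56
Combined annual = $1,087.44 + $2,342.04 + $1,233.36 + $14,344.56 = $19,007.40
Monthly = $19,007.40 ÷ 12 = $1,583.95
Shortage per month = $553.68 / 12 = $46.14
Adjusted monthly = $1,583.95 + $46.14 = $1,630.09

$1,630.09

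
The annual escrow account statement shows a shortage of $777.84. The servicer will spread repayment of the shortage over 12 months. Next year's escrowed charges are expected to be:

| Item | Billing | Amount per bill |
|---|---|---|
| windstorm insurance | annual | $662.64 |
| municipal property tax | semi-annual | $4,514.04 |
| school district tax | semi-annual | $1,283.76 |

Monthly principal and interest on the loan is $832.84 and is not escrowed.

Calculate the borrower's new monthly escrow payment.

$1,086.34

Windstorm insurance: $662.64 annually
Municipal property tax: $4,514.04 × 2 = $9,028.08 annually
School district tax: $1,283.76 × 2 = $2,567.52 annually
Total annual escrow = $662.64 + $9,028.08 + $2,567.52 = $12,258.24
Monthly escrow = $12,258.24 / 12 = $1,021.52
Monthly shortage recovery: $777.84 ÷ 12 = $64.82
Adjusted monthly = $1,021.52 + $64.82 = $1,086.34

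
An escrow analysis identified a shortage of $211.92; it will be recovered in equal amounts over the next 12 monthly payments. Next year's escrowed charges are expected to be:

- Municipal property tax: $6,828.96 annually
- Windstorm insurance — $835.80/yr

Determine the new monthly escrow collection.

Municipal property tax — $6,828.96 per year
Windstorm insurance — $835.80 per year
Combined annual = $7,664.76
Per month = $7,664.76 / 12 = $638.73
Shortage per month = $211.92 ÷ 12 = $17.66
New monthly escrow = $638.73 + $17.66 = $656.39

$656.39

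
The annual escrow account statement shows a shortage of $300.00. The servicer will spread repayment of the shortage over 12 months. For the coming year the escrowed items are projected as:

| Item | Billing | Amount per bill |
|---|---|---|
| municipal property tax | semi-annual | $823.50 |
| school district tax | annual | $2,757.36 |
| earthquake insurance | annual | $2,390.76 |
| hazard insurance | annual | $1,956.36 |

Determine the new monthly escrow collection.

$754.29

Municipal property tax = $823.50 × 2 = $1,647.00 annually
School district tax = $2,757.36 annually
Earthquake insurance = $2,390.76 annually
Hazard insurance = $1,956.36 annually
Combined annual = $8,751.48
Monthly = $8,751.48 / 12 = $729.29
Shortage spread = $300.00 ÷ 12 = $25.00/mo
Adjusted monthly = $729.29 + $25.00 = $754.29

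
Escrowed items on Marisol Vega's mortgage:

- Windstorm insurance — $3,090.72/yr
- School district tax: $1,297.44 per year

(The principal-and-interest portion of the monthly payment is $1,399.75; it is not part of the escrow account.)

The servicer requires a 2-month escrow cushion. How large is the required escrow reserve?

Windstorm insurance = $3,090.72
School district tax = $1,297.44
Combined annual = $3,090.72 + $1,297.44 = $4,388.16
Monthly = $4,388.16 ÷ 12 = $365.68
Reserve = 2 × $365.68 = $731.36

$731.36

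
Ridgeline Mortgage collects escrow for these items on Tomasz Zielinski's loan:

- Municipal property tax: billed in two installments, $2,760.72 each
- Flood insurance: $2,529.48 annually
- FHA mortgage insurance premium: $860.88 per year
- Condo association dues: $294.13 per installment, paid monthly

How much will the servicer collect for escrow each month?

$1,036.78

Municipal property tax — $2,760.72 × 2 = $5,521.44 annually
Flood insurance — $2,529.48 annually
FHA mortgage insurance premium — $860.88 annually
Condo association dues — $294.13 × 12 = $3,529.56 annually
Total per year = $12,441.36
Per month = $12,441.36 ÷ 12 = $1,036.78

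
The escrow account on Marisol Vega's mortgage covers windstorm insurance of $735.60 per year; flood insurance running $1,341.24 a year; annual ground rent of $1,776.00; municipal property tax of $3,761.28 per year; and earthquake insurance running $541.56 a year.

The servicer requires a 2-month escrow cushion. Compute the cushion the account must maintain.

Windstorm insurance — $735.60 annually
Flood insurance — $1,341.24 annually
Ground rent — $1,776.00 annually
Municipal property tax — $3,761.28 annually
Earthquake insurance — $541.56 annually
Total per year = $8,155.68
Monthly = $8,155.68 ÷ 12 = $679.64
Cushion = 2 × $679.64 = $1,359.28

$1,359.28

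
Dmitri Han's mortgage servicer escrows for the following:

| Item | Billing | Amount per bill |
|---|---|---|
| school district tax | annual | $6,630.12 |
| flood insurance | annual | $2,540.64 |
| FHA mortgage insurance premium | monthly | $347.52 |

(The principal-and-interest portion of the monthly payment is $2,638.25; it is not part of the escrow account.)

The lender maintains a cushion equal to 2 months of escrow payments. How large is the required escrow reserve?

$2,223.50

School district tax = $6,630.12 annually
Flood insurance = $2,540.64 annually
FHA mortgage insurance premium = $347.52 × 12 = $4,170.24 annually
Yearly total = $13,341.00
Per month = $13,341.00 / 12 = $1,111.75
Cushion = 2 × $1,111.75 = $2,223.50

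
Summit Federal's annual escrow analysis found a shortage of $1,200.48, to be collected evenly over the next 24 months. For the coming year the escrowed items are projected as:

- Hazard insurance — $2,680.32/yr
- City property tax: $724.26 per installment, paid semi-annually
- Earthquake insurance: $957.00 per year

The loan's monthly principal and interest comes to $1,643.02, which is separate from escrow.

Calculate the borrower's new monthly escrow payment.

Hazard insurance: $2,680.32 annually
City property tax: $724.26 × 2 = $1,448.52 annually
Earthquake insurance: $957.00 annually
Total annual escrow = $2,680.32 + $1,448.52 + $957.00 = $5,085.84
Base monthly escrow = $5,085.84 / 12 = $423.82
Monthly shortage recovery: $1,200.48 ÷ 24 = $50.02
Adjusted monthly = $423.82 + $50.02 = $473.84

$473.84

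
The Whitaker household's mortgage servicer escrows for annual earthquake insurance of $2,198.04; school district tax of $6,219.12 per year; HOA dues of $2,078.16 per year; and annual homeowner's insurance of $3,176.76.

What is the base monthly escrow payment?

$1,139.34

Earthquake insurance — $2,198.04
School district tax — $6,219.12
HOA dues — $2,078.16
Homeowner's insurance — $3,176.76
Total per year = $2,198.04 + $6,219.12 + $2,078.16 + $3,176.76 = $13,672.08
Monthly escrow = $13,672.08 ÷ 12 = $1,139.34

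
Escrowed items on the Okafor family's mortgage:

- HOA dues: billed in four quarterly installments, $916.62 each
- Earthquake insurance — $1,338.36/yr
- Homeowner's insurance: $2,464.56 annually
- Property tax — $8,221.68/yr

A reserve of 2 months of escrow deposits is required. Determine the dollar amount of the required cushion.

$2,615.18

HOA dues: $916.62 × 4 = $3,666.48 per year
Earthquake insurance: $1,338.36 per year
Homeowner's insurance: $2,464.56 per year
Property tax: $8,221.68 per year
Yearly total = $3,666.48 + $1,338.36 + $2,464.56 + $8,221.68 = $15,691.08
Monthly escrow = $15,691.08 ÷ 12 = $1,307.59
Required cushion = 2 × $1,307.59 = $2,615.18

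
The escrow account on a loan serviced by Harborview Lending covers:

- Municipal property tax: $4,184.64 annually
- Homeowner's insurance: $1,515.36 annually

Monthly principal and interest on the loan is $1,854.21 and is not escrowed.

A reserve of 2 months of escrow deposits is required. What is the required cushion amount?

$950.00

Municipal property tax = $4,184.64/yr
Homeowner's insurance = $1,515.36/yr
Combined annual = $4,184.64 + $1,515.36 = $5,700.00
Base monthly escrow = $5,700.00 ÷ 12 = $475.00
Cushion = 2 × $475.00 = $950.00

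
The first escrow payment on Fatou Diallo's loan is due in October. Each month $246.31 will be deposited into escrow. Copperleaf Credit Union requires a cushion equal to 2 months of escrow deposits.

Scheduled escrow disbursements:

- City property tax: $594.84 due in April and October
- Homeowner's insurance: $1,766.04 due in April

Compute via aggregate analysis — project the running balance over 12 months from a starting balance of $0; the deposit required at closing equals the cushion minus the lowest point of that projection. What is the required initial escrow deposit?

$1,724.17

Cushion = 2 × $246.31 = $492.62
Trial balance (start $0, +$246.31 each month, − disbursements):
  Oct: +$246.31 − $594.84 → -$348.53
  Nov: +$246.31 → -$102.22
  Dec: +$246.31 → $144.09
  Jan: +$246.31 → $390.40
  Feb: +$246.31 → $636.71
  Mar: +$246.31 → $883.02
  Apr: +$246.31 − $2,360.88 → -$1,231.55
  May: +$246.31 → -$985.24
  Jun: +$246.31 → -$738.93
  Jul: +$246.31 → -$492.62
  Aug: +$246.31 → -$246.31
  Sep: +$246.31 → $0.00
Lowest trial balance = -$1,231.55 (Apr)
Initial deposit = cushion − low point = $492.62 − (-$1,231.55) = $1,724.17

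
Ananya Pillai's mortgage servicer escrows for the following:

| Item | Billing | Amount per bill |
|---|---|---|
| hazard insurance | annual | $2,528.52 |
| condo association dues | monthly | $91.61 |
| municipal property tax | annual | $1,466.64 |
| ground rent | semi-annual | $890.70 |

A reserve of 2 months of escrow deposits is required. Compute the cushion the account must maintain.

Hazard insurance — $2,528.52 annually
Condo association dues — $91.61 × 12 = $1,099.32 annually
Municipal property tax — $1,466.64 annually
Ground rent — $890.70 × 2 = $1,781.40 annually
Total per year = $2,528.52 + $1,099.32 + $1,466.64 + $1,781.40 = $6,875.88
Base monthly escrow = $6,875.88 ÷ 12 = $572.99
Reserve = 2 × $572.99 = $1,145.98

$1,145.98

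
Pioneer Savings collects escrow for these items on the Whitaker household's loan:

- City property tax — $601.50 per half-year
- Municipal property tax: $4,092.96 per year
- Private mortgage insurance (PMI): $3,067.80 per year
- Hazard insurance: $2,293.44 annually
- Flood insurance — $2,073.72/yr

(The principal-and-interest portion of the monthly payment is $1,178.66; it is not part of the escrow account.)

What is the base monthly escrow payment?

$1,060.91

City property tax: $601.50 × 2 = $1,203.00 annually
Municipal property tax: $4,092.96 annually
Private mortgage insurance (PMI): $3,067.80 annually
Hazard insurance: $2,293.44 annually
Flood insurance: $2,073.72 annually
Total per year = $12,730.92
Per month = $12,730.92 ÷ 12 = $1,060.91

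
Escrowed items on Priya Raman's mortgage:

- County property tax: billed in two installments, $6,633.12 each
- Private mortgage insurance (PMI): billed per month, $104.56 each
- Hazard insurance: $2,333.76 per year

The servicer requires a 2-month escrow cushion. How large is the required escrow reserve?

$2,809.12

County property tax = $6,633.12 × 2 = $13,266.24 annually
Private mortgage insurance (PMI) = $104.56 × 12 = $1,254.72 annually
Hazard insurance = $2,333.76 annually
Combined annual = $16,854.72
Per month = $16,854.72 ÷ 12 = $1,404.56
Reserve = 2 × $1,404.56 = $2,809.12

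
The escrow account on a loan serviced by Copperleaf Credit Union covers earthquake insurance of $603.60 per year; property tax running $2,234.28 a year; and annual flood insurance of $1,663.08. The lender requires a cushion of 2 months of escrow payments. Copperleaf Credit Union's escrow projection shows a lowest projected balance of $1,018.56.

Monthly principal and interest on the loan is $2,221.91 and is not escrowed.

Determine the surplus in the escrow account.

Earthquake insurance = $603.60
Property tax = $2,234.28
Flood insurance = $1,663.08
Annual escrow total = $603.60 + $2,234.28 + $1,663.08 = $4,500.96
Base monthly escrow = $4,500.96 / 12 = $375.08
Required cushion = 2 × $375.08 = $750.16
Excess over cushion: $1,018.56 − $750.16 = $268.40

$268.40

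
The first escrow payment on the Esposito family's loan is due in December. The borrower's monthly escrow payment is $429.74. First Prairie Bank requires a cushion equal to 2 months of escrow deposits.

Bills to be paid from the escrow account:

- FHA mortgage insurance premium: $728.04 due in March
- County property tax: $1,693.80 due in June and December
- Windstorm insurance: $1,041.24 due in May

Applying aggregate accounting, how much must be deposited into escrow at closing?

$3,008.18

Cushion = 2 × $429.74 = $859.48
Trial balance (start $0, +$429.74 each month, − disbursements):
  Dec: +$429.74 − $1,693.80 → -$1,264.06
  Jan: +$429.74 → -$834.32
  Feb: +$429.74 → -$404.58
  Mar: +$429.74 − $728.04 → -$702.88
  Apr: +$429.74 → -$273.14
  May: +$429.74 − $1,041.24 → -$884.64
  Jun: +$429.74 − $1,693.80 → -$2,148.70
  Jul: +$429.74 → -$1,718.96
  Aug: +$429.74 → -$1,289.22
  Sep: +$429.74 → -$859.48
  Oct: +$429.74 → -$429.74
  Nov: +$429.74 → $0.00
Lowest trial balance = -$2,148.70 (Jun)
Initial deposit = cushion − low point = $859.48 − (-$2,148.70) = $3,008.18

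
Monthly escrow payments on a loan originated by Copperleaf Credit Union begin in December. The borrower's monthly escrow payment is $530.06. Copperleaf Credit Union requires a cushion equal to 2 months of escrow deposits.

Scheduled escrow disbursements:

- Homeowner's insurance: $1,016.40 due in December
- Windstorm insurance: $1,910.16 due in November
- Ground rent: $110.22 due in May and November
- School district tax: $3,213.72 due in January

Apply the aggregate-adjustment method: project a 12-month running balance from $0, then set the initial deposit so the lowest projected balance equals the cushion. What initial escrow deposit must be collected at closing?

Cushion = 2 × $530.06 = $1,060.12
Trial balance (start $0, +$530.06 each month, − disbursements):
  Dec: +$530.06 − $1,016.40 → -$486.34
  Jan: +$530.06 − $3,213.72 → -$3,170.00
  Feb: +$530.06 → -$2,639.94
  Mar: +$530.06 → -$2,109.88
  Apr: +$530.06 → -$1,579.82
  May: +$530.06 − $110.22 → -$1,159.98
  Jun: +$530.06 → -$629.92
  Jul: +$530.06 → -$99.86
  Aug: +$530.06 → $430.20
  Sep: +$530.06 → $960.26
  Oct: +$530.06 → $1,490.32
  Nov: +$530.06 − $2,020.38 → $0.00
Lowest trial balance = -$3,170.00 (Jan)
Initial deposit = cushion − low point = $1,060.12 − (-$3,170.00) = $4,230.12

$4,230.12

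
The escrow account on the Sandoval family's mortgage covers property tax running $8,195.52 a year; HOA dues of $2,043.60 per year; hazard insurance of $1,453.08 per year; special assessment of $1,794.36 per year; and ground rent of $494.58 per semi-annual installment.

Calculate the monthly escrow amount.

Property tax — $8,195.52
HOA dues — $2,043.60
Hazard insurance — $1,453.08
Special assessment — $1,794.36
Ground rent — $494.58 × 2 = $989.16
Annual escrow total = $8,195.52 + $2,043.60 + $1,453.08 + $1,794.36 + $989.16 = $14,475.72
Per month = $14,475.72 ÷ 12 = $1,206.31

$1,206.31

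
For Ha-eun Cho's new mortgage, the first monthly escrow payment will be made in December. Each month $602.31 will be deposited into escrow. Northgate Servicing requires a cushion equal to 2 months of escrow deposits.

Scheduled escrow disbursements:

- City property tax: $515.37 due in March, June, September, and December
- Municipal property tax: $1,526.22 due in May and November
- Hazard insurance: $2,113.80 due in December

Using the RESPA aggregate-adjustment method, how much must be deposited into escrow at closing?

Cushion = 2 × $602.31 = $1,204.62
Trial balance (start $0, +$602.31 each month, − disbursements):
  Dec: +$602.31 − $2,629.17 → -$2,026.86
  Jan: +$602.31 → -$1,424.55
  Feb: +$602.31 → -$822.24
  Mar: +$602.31 − $515.37 → -$735.30
  Apr: +$602.31 → -$132.99
  May: +$602.31 − $1,526.22 → -$1,056.90
  Jun: +$602.31 − $515.37 → -$969.96
  Jul: +$602.31 → -$367.65
  Aug: +$602.31 → $234.66
  Sep: +$602.31 − $515.37 → $321.60
  Oct: +$602.31 → $923.91
  Nov: +$602.31 − $1,526.22 → $0.00
Lowest trial balance = -$2,026.86 (Dec)
Initial deposit = cushion − low point = $1,204.62 − (-$2,026.86) = $3,231.48

$3,231.48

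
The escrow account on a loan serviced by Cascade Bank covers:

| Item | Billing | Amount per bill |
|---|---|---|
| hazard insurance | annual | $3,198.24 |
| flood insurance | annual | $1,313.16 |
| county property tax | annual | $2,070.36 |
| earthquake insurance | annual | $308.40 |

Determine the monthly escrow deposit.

$574.18

Hazard insurance — $3,198.24
Flood insurance — $1,313.16
County property tax — $2,070.36
Earthquake insurance — $308.40
Yearly total = $3,198.24 + $1,313.16 + $2,070.36 + $308.40 = $6,890.16
Base monthly escrow = $6,890.16 ÷ 12 = $574.18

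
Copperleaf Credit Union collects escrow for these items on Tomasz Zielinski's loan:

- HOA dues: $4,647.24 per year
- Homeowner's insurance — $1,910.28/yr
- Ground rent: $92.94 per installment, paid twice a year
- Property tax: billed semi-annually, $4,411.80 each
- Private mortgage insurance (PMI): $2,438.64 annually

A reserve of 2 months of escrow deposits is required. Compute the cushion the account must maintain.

HOA dues: $4,647.24
Homeowner's insurance: $1,910.28
Ground rent: $92.94 × 2 = $185.88
Property tax: $4,411.80 × 2 = $8,823.60
Private mortgage insurance (PMI): $2,438.64
Combined annual = $4,647.24 + $1,910.28 + $185.88 + $8,823.60 + $2,438.64 = $18,005.64
Monthly = $18,005.64 ÷ 12 = $1,500.47
Required cushion = 2 × $1,500.47 = $3,000.94

$3,000.94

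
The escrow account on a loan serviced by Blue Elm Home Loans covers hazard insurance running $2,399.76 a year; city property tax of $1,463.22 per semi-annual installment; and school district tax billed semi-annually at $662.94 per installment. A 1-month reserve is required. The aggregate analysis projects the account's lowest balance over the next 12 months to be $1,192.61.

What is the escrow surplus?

$638.27

Hazard insurance — $2,399.76 per year
City property tax — $1,463.22 × 2 = $2,926.44 per year
School district tax — $662.94 × 2 = $1,325.88 per year
Total per year = $2,399.76 + $2,926.44 + $1,325.88 = $6,652.08
Monthly = $6,652.08 / 12 = $554.34
Required reserve = 1 × $554.34 = $554.34
Surplus = $1,192.61 − $554.34 = $638.27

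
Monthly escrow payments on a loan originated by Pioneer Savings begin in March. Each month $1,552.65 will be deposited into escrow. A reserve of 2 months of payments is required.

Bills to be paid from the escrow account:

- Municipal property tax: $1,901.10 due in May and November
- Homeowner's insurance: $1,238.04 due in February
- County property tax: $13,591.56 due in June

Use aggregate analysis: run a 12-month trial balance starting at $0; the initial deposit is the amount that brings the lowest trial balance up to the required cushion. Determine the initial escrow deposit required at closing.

Cushion = 2 × $1,552.65 = $3,105.30
Trial balance (start $0, +$1,552.65 each month, − disbursements):
  Mar: +$1,552.65 → $1,552.65
  Apr: +$1,552.65 → $3,105.30
  May: +$1,552.65 − $1,901.10 → $2,756.85
  Jun: +$1,552.65 − $13,591.56 → -$9,282.06
  Jul: +$1,552.65 → -$7,729.41
  Aug: +$1,552.65 → -$6,176.76
  Sep: +$1,552.65 → -$4,624.11
  Oct: +$1,552.65 → -$3,071.46
  Nov: +$1,552.65 − $1,901.10 → -$3,419.91
  Dec: +$1,552.65 → -$1,867.26
  Jan: +$1,552.65 → -$314.61
  Feb: +$1,552.65 − $1,238.04 → $0.00
Lowest trial balance = -$9,282.06 (Jun)
Initial deposit = cushion − low point = $3,105.30 − (-$9,282.06) = $12,387.36

$12,387.36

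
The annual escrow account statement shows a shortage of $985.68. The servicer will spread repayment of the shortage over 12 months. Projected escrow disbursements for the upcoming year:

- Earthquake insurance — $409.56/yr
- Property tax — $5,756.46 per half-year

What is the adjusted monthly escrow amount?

Earthquake insurance — $409.56/yr
Property tax — $5,756.46 × 2 = $11,512.92/yr
Combined annual = $409.56 + $11,512.92 = $11,922.48
Monthly = $11,922.48 ÷ 12 = $993.54
Monthly shortage recovery: $985.68 ÷ 12 = $82.14
Adjusted monthly = $993.54 + $82.14 = $1,075.68

$1,075.68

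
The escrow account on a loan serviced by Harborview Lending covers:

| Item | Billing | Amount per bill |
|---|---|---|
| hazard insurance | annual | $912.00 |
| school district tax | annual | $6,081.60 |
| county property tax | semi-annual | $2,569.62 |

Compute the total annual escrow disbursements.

Hazard insurance = $912.00 per year
School district tax = $6,081.60 per year
County property tax = $2,569.62 × 2 = $5,139.24 per year
Yearly total = $912.00 + $6,081.60 + $5,139.24 = $12,132.84

$12,132.84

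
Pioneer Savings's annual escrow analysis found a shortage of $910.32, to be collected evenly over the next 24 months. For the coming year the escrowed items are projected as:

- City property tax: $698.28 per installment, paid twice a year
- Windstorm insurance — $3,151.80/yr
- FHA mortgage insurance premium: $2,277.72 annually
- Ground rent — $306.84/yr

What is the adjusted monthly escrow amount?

$632.34

City property tax — $698.28 × 2 = $1,396.56 per year
Windstorm insurance — $3,151.80 per year
FHA mortgage insurance premium — $2,277.72 per year
Ground rent — $306.84 per year
Combined annual = $7,132.92
Monthly = $7,132.92 / 12 = $594.41
Shortage spread = $910.32 / 24 = $37.93/mo
Adjusted monthly = $594.41 + $37.93 = $632.34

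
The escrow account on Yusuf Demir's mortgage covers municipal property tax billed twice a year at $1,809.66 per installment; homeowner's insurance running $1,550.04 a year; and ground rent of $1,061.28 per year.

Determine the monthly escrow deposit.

$519.22

Municipal property tax = $1,809.66 × 2 = $3,619.32 per year
Homeowner's insurance = $1,550.04 per year
Ground rent = $1,061.28 per year
Total per year = $3,619.32 + $1,550.04 + $1,061.28 = $6,230.64
Monthly = $6,230.64 / 12 = $519.22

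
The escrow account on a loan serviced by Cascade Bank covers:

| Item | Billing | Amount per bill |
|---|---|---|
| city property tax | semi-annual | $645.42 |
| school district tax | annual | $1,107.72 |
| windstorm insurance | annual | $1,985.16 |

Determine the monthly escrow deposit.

$365.31

City property tax = $645.42 × 2 = $1,290.84 per year
School district tax = $1,107.72 per year
Windstorm insurance = $1,985.16 per year
Total annual escrow = $1,290.84 + $1,107.72 + $1,985.16 = $4,383.72
Per month = $4,383.72 / 12 = $365.31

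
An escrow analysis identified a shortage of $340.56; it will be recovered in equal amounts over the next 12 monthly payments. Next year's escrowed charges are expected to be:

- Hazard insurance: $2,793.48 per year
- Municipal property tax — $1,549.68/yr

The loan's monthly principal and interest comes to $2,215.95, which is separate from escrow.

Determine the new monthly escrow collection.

Hazard insurance — $2,793.48/yr
Municipal property tax — $1,549.68/yr
Annual escrow total = $4,343.16
Per month = $4,343.16 / 12 = $361.93
Shortage spread = $340.56 ÷ 12 = $28.38/mo
New monthly escrow = $361.93 + $28.38 = $390.31

$390.31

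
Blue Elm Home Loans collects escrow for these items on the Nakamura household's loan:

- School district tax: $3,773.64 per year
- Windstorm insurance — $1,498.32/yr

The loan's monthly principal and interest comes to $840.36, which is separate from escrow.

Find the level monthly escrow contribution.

School district tax: $3,773.64
Windstorm insurance: $1,498.32
Annual escrow total = $5,271.96
Base monthly escrow = $5,271.96 / 12 = $439.33

$439.33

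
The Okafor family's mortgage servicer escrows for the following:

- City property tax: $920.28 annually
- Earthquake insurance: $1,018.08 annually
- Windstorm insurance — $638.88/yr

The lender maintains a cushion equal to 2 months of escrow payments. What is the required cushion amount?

City property tax: $920.28
Earthquake insurance: $1,018.08
Windstorm insurance: $638.88
Combined annual = $920.28 + $1,018.08 + $638.88 = $2,577.24
Per month = $2,577.24 / 12 = $214.77
Required cushion = 2 × $214.77 = $429.54

$429.54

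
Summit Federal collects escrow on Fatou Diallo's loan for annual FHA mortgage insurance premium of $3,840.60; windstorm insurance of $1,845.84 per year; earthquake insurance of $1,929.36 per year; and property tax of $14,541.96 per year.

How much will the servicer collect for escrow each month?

$1,846.48

FHA mortgage insurance premium — $3,840.60 annually
Windstorm insurance — $1,845.84 annually
Earthquake insurance — $1,929.36 annually
Property tax — $14,541.96 annually
Total annual escrow = $22,157.76
Monthly escrow = $22,157.76 ÷ 12 = $1,846.48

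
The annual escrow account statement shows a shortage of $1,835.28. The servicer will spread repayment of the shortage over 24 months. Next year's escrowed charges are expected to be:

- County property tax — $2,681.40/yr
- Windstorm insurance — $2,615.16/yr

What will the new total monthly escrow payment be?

$517.85

County property tax = $2,681.40 annually
Windstorm insurance = $2,615.16 annually
Annual escrow total = $5,296.56
Monthly = $5,296.56 / 12 = $441.38
Monthly shortage recovery: $1,835.28 / 24 = $76.47
New monthly escrow = $441.38 + $76.47 = $517.85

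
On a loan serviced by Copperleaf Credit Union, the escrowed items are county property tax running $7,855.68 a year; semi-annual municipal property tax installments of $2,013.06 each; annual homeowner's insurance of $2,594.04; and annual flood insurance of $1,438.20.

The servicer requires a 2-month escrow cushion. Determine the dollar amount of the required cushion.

County property tax — $7,855.68 annually
Municipal property tax — $2,013.06 × 2 = $4,026.12 annually
Homeowner's insurance — $2,594.04 annually
Flood insurance — $1,438.20 annually
Annual escrow total = $7,855.68 + $4,026.12 + $2,594.04 + $1,438.20 = $15,914.04
Per month = $15,914.04 / 12 = $1,326.17
Cushion = 2 × $1,326.17 = $2,652.34

$2,652.34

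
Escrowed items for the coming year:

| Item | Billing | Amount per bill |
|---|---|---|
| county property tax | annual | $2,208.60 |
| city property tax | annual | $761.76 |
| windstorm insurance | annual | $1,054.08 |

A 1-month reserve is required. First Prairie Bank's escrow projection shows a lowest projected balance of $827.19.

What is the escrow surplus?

County property tax: $2,208.60/yr
City property tax: $761.76/yr
Windstorm insurance: $1,054.08/yr
Total annual escrow = $4,024.44
Per month = $4,024.44 / 12 = $335.37
Required reserve = 1 × $335.37 = $335.37
Surplus = $827.19 − $335.37 = $491.82

$491.82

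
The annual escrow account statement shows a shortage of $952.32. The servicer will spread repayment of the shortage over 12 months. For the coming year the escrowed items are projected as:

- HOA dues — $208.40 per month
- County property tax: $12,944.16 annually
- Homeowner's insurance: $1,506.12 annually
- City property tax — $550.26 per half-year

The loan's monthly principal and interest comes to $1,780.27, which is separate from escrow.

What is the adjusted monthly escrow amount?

HOA dues = $208.40 × 12 = $2,500.80/yr
County property tax = $12,944.16/yr
Homeowner's insurance = $1,506.12/yr
City property tax = $550.26 × 2 = $1,100.52/yr
Annual escrow total = $18,051.60
Monthly escrow = $18,051.60 / 12 = $1,504.30
Shortage spread = $952.32 ÷ 12 = $79.36/mo
Adjusted monthly = $1,504.30 + $79.36 = $1,583.66

$1,583.66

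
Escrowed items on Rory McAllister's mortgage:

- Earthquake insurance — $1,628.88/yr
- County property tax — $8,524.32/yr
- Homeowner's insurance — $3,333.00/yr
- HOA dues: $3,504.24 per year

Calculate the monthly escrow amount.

$1,415.87

Earthquake insurance = $1,628.88 per year
County property tax = $8,524.32 per year
Homeowner's insurance = $3,333.00 per year
HOA dues = $3,504.24 per year
Annual escrow total = $16,990.44
Per month = $16,990.44 / 12 = $1,415.87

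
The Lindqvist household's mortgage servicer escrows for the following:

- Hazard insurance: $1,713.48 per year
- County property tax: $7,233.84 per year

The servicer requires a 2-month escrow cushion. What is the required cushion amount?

Hazard insurance — $1,713.48/yr
County property tax — $7,233.84/yr
Combined annual = $1,713.48 + $7,233.84 = $8,947.32
Base monthly escrow = $8,947.32 / 12 = $745.61
Required cushion = 2 × $745.61 = $1,491.22

$1,491.22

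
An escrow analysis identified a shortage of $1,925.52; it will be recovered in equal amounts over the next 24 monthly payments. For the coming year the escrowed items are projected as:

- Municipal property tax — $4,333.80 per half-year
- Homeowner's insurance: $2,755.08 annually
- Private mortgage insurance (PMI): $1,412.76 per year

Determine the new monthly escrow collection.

Municipal property tax: $4,333.80 × 2 = $8,667.60 per year
Homeowner's insurance: $2,755.08 per year
Private mortgage insurance (PMI): $1,412.76 per year
Total per year = $8,667.60 + $2,755.08 + $1,412.76 = $12,835.44
Per month = $12,835.44 / 12 = $1,069.62
Shortage per month = $1,925.52 ÷ 24 = $80.23
New monthly escrow = $1,069.62 + $80.23 = $1,149.85

$1,149.85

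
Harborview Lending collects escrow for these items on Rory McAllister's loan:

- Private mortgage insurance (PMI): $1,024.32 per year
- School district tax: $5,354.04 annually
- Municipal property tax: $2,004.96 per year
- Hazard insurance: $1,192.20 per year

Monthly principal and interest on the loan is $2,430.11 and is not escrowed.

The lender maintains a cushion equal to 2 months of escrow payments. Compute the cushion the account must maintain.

Private mortgage insurance (PMI) — $1,024.32 per year
School district tax — $5,354.04 per year
Municipal property tax — $2,004.96 per year
Hazard insurance — $1,192.20 per year
Combined annual = $1,024.32 + $5,354.04 + $2,004.96 + $1,192.20 = $9,575.52
Monthly escrow = $9,575.52 ÷ 12 = $797.96
Cushion = 2 × $797.96 = $1,595.92

$1,595.92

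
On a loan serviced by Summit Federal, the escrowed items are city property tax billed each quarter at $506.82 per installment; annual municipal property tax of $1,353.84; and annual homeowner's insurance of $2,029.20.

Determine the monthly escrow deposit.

$450.86

City property tax = $506.82 × 4 = $2,027.28/yr
Municipal property tax = $1,353.84/yr
Homeowner's insurance = $2,029.20/yr
Total annual escrow = $2,027.28 + $1,353.84 + $2,029.20 = $5,410.32
Base monthly escrow = $5,410.32 / 12 = $450.86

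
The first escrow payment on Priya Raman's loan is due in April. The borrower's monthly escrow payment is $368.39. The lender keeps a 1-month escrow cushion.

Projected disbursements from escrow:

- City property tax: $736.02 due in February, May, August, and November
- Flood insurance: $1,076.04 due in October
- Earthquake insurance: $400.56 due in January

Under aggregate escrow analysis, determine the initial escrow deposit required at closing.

$736.78

Cushion = 1 × $368.39 = $368.39
Trial balance (start $0, +$368.39 each month, − disbursements):
  Apr: +$368.39 → $368.39
  May: +$368.39 − $736.02 → $0.76
  Jun: +$368.39 → $369.15
  Jul: +$368.39 → $737.54
  Aug: +$368.39 − $736.02 → $369.91
  Sep: +$368.39 → $738.30
  Oct: +$368.39 − $1,076.04 → $30.65
  Nov: +$368.39 − $736.02 → -$336.98
  Dec: +$368.39 → $31.41
  Jan: +$368.39 − $400.56 → -$0.76
  Feb: +$368.39 − $736.02 → -$368.39
  Mar: +$368.39 → $0.00
Lowest trial balance = -$368.39 (Feb)
Initial deposit = cushion − low point = $368.39 − (-$368.39) = $736.78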